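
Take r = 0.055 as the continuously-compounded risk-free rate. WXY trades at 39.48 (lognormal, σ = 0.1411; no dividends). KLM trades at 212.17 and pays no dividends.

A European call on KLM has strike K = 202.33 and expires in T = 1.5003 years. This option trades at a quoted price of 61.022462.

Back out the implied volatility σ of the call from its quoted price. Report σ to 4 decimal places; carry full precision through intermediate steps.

At σ = 0.4903 the Black–Scholes value reproduces the quote:
σ√T = 0.4903·√1.5003 = 0.600552
d₁ = (ln(S/K) + (r+σ²/2)T) / (σ√T) = (ln(212.17/202.33) + (0.055+0.4903²/2)·1.5003) / 0.600552 = (0.047488 + 0.262848) / 0.600552 = 0.516751
d₂ = d₁ − σ√T = 0.516751 − 0.600552 = -0.083802
e^{−rT} = 0.920796
N(d₁) = 0.697335,  N(d₂) = 0.466607
V = S·N(d₁) − K·e^{−rT}·N(d₂) = 147.953550 − 86.931088 = 61.022462 (equal to the quote); since ∂V/∂σ > 0 for all σ, the implied volatility is unique

sigma = 0.4903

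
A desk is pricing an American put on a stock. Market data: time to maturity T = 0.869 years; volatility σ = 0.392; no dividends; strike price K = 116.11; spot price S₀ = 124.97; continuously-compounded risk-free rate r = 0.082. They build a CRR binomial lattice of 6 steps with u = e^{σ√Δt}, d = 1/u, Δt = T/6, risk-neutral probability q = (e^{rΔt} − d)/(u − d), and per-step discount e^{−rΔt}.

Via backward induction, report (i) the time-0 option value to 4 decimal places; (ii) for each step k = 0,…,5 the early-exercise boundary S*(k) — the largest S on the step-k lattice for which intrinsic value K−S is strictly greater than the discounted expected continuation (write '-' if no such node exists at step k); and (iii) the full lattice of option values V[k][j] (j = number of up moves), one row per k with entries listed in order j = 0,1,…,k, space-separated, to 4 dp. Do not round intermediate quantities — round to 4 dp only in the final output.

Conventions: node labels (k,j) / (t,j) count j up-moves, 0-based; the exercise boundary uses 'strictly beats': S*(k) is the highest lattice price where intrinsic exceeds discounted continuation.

price = 10.4792
boundary = - - - 79.8799 68.8094 79.8799
tree:
10.4792
16.4472 4.8236
24.9391 8.4362 1.3639
36.2301 14.3607 2.7752 0.0000
47.3006 23.5130 5.6467 0.0000 0.0000
56.8368 36.2301 11.4897 0.0000 0.0000 0.0000
65.0514 47.3006 23.3786 0.0000 0.0000 0.0000 0.0000

Δt=0.14483  u=1.16089  d=0.86141  q=0.50267  discount=0.98819
step 6 (expiry): payoffs max(K−S,0) = 65.0514 47.3006 23.3786 0.0000 0.0000 0.0000 0.0000
step 5: (k=5,j=0): S=59.2732, K−S=56.8368, hold=55.4660 ⇒ V=56.8368 exercise | (k=5,j=1): S=79.8799, K−S=36.2301, hold=34.8593 ⇒ V=36.2301 exercise | (k=5,j=2): S=107.6506, K−S=8.4594, hold=11.4897 ⇒ V=11.4897 continue | (k=5,j=3): S=145.0759, K−S=0.0000, hold=0.0000 ⇒ V=0.0000 continue | (k=5,j=4): S=195.5124, K−S=0.0000, hold=0.0000 ⇒ V=0.0000 continue | (k=5,j=5): S=263.4834, K−S=0.0000, hold=0.0000 ⇒ V=0.0000 continue  boundary S*=79.8799
step 4: (k=4,j=0): S=68.8094, K−S=47.3006, hold=45.9298 ⇒ V=47.3006 exercise | (k=4,j=1): S=92.7314, K−S=23.3786, hold=23.5130 ⇒ V=23.5130 continue | (k=4,j=2): S=124.9700, K−S=0.0000, hold=5.6467 ⇒ V=5.6467 continue | (k=4,j=3): S=168.4166, K−S=0.0000, hold=0.0000 ⇒ V=0.0000 continue | (k=4,j=4): S=226.9676, K−S=0.0000, hold=0.0000 ⇒ V=0.0000 continue  boundary S*=68.8094
step 3: (k=3,j=0): S=79.8799, K−S=36.2301, hold=34.9261 ⇒ V=36.2301 exercise | (k=3,j=1): S=107.6506, K−S=8.4594, hold=14.3607 ⇒ V=14.3607 continue | (k=3,j=2): S=145.0759, K−S=0.0000, hold=2.7752 ⇒ V=2.7752 continue | (k=3,j=3): S=195.5124, K−S=0.0000, hold=0.0000 ⇒ V=0.0000 continue  boundary S*=79.8799
step 2: (k=2,j=0): S=92.7314, K−S=23.3786, hold=24.9391 ⇒ V=24.9391 continue | (k=2,j=1): S=124.9700, K−S=0.0000, hold=8.4362 ⇒ V=8.4362 continue | (k=2,j=2): S=168.4166, K−S=0.0000, hold=1.3639 ⇒ V=1.3639 continue  boundary S*=-
step 1: (k=1,j=0): S=107.6506, K−S=8.4594, hold=16.4472 ⇒ V=16.4472 continue | (k=1,j=1): S=145.0759, K−S=0.0000, hold=4.8236 ⇒ V=4.8236 continue  boundary S*=-
step 0: (k=0,j=0): S=124.9700, K−S=0.0000, hold=10.4792 ⇒ V=10.4792 continue  boundary S*=-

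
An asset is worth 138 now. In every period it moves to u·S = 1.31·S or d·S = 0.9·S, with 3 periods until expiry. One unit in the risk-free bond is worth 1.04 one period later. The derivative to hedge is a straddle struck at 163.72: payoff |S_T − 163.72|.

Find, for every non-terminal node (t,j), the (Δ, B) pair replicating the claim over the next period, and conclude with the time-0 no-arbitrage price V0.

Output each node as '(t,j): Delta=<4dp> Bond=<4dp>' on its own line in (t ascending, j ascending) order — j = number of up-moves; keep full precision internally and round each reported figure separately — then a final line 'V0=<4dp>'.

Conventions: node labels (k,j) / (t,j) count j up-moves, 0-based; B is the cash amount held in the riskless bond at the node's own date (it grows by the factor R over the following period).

The replicating-portfolio and risk-neutral prices coincide; use p* = (1.04−0.9)/(1.31−0.9) = 0.3415 for the latter.
Expiry values: V(3,0)=63.1180, V(3,1)=17.2882, V(3,2)=49.4196, V(3,3)=146.5166
(2,0): S=111.7800. Δ = (V_up−V_dn)/(S_up−S_dn) = (17.2882−63.1180)/(146.4318−100.6020) = -1.0000. V = [p*·17.2882 + (1−p*)·63.1180]/1.04 = 45.6431. B = V − Δ·S = 157.4231.
(2,1): S=162.7020. Δ = (V_up−V_dn)/(S_up−S_dn) = (49.4196−17.2882)/(213.1396−146.4318) = 0.4817. V = [p*·49.4196 + (1−p*)·17.2882]/1.04 = 27.1730. B = V − Δ·S = -51.1963.
(2,2): S=236.8218. Δ = (V_up−V_dn)/(S_up−S_dn) = (146.5166−49.4196)/(310.2366−213.1396) = 1.0000. V = [p*·146.5166 + (1−p*)·49.4196]/1.04 = 79.3987. B = V − Δ·S = -157.4231.
(1,0): S=124.2000. Δ = (V_up−V_dn)/(S_up−S_dn) = (27.1730−45.6431)/(162.7020−111.7800) = -0.3627. V = [p*·27.1730 + (1−p*)·45.6431]/1.04 = 37.8233. B = V − Δ·S = 82.8723.
(1,1): S=180.7800. Δ = (V_up−V_dn)/(S_up−S_dn) = (79.3987−27.1730)/(236.8218−162.7020) = 0.7046. V = [p*·79.3987 + (1−p*)·27.1730]/1.04 = 43.2752. B = V − Δ·S = -84.1047.
(0,0): S=138.0000. Δ = (V_up−V_dn)/(S_up−S_dn) = (43.2752−37.8233)/(180.7800−124.2000) = 0.0964. V = [p*·43.2752 + (1−p*)·37.8233]/1.04 = 38.1586. B = V − Δ·S = 24.8613.
Sanity check at the root: Δ(0,0)·S0 + B(0,0) reproduces V0 = 38.1586.

(0,0): Delta=0.0964 Bond=24.8613
(1,0): Delta=-0.3627 Bond=82.8723
(1,1): Delta=0.7046 Bond=-84.1047
(2,0): Delta=-1.0000 Bond=157.4231
(2,1): Delta=0.4817 Bond=-51.1963
(2,2): Delta=1.0000 Bond=-157.4231
V0=38.1586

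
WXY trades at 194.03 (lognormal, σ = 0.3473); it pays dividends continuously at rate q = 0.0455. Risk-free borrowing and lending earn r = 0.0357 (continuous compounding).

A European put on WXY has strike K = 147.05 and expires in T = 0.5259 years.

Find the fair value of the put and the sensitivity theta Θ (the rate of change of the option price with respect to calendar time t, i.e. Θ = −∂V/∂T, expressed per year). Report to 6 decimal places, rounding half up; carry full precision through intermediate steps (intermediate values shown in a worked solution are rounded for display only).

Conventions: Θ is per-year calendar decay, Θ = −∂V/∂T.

price = 2.955272
Θ = -8.848787

σ√T = 0.3473·√0.5259 = 0.251858
d₁ = (ln(S/K) + (r−q+σ²/2)T) / (σ√T) = (ln(194.03/147.05) + (0.0357−0.0455+0.3473²/2)·0.5259) / 0.251858 = (0.277240 + 0.026562) / 0.251858 = 1.206244
d₂ = d₁ − σ√T = 1.206244 − 0.251858 = 0.954386
e^{−rT} = 0.981401
e^{−qT} = 0.976356
N(−d₁) = 0.113862,  N(−d₂) = 0.169944
Put price V = K·e^{−rT}·N(−d₂) − S·e^{−qT}·N(−d₁) = 24.525496 − 21.570223 = 2.955272
φ(d₁) = (1/√(2π))·e^{−d₁²/2} = 0.192733
Θ = −S·e^{−qT}·φ(d₁)·σ/(2√T) − q·S·e^{−qT}·N(−d₁) + r·K·e^{−rT}·N(−d₂) = −8.742902 − 0.981445 + 0.875560 = -8.848787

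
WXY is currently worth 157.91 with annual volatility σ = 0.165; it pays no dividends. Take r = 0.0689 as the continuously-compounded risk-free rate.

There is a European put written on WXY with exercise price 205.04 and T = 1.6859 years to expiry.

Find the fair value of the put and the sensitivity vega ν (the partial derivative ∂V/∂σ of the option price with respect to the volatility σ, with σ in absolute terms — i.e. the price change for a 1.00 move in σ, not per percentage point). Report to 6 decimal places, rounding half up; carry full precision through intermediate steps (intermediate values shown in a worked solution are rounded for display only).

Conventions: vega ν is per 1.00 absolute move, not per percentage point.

σ√T = 0.165·√1.6859 = 0.214240
d₁ = (ln(S/K) + (r+σ²/2)T) / (σ√T) = (ln(157.91/205.04) + (0.0689+0.165²/2)·1.6859) / 0.214240 = (-0.261180 + 0.139108) / 0.214240 = -0.569792
d₂ = d₁ − σ√T = -0.569792 − 0.214240 = -0.784032
e^{−rT} = 0.890334
N(−d₁) = 0.715591,  N(−d₂) = 0.783489
Put price V = K·e^{−rT}·N(−d₂) − S·N(−d₁) = 143.029164 − 112.998905 = 30.030259
φ(d₁) = (1/√(2π))·e^{−d₁²/2} = 0.339165
ν = S·φ(d₁)·√T = 69.540207

price = 30.030259
ν = 69.540207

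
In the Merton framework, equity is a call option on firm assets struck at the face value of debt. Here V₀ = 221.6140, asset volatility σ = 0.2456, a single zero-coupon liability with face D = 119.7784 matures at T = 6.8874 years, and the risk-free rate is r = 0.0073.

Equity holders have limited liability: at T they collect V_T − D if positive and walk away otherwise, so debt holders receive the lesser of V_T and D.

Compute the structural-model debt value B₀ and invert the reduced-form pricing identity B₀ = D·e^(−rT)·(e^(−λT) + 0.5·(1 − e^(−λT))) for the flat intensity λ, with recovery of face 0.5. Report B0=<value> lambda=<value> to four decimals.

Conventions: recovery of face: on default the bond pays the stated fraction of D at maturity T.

B0=106.1520 lambda=0.0212

Equity is a call on the firm's assets struck at D = 119.7784:
d₁ = [ln(V₀/D) + (r + σ²/2)T] / (σ√T)
   = [ln(221.6140/119.7784) + (0.0073 + 0.5·0.2456²)·6.8874] / (0.2456·√6.8874)
   = [0.615294 + 0.258000] / 0.644549 = 1.354891
d₂ = d₁ − σ√T = 1.354891 − 0.644549 = 0.710342
N(d₁) = 0.912274,  N(d₂) = 0.761254,  e^(−rT) = 0.950965
E₀ = V₀·N(d₁) − D·e^(−rT)·N(d₂)
   = 221.6140·0.912274 − 119.7784·0.950965·0.761254 = 115.461980
B₀ = V₀ − E₀ = 221.6140 − 115.461980 = 106.152020
e^(−λT) = (B₀·e^(rT)/D − 0.5)/(1 − 0.5) = (106.1520·1.051563/119.7784 − 0.5)/0.5 = 0.86386793
λ = −ln(0.86386793)/6.8874 = 0.021247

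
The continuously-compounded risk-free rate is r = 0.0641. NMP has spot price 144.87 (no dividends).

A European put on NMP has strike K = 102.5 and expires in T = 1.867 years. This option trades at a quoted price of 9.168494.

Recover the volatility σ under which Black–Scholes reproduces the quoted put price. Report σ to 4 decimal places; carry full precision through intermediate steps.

At σ = 0.4561 the Black–Scholes value reproduces the quote:
σ√T = 0.4561·√1.867 = 0.623207
d₁ = (ln(S/K) + (r+σ²/2)T) / (σ√T) = (ln(144.87/102.5) + (0.0641+0.4561²/2)·1.867) / 0.623207 = (0.345974 + 0.313868) / 0.623207 = 1.058785
d₂ = d₁ − σ√T = 1.058785 − 0.623207 = 0.435578
e^{−rT} = 0.887209
N(−d₁) = 0.144849,  N(−d₂) = 0.331571
V = K·e^{−rT}·N(−d₂) − S·N(−d₁) = 30.152747 − 20.984253 = 9.168494 (the quoted price), and the Black–Scholes price is strictly increasing in σ, so σ is unique

sigma = 0.4561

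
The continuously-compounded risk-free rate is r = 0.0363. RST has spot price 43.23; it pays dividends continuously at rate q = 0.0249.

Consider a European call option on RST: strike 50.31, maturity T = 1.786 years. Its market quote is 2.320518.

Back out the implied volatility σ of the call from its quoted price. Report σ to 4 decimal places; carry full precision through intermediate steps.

sigma = 0.1983

At σ = 0.1983 the Black–Scholes value reproduces the quote:
σ√T = 0.1983·√1.786 = 0.265011
d₁ = (ln(S/K) + (r−q+σ²/2)T) / (σ√T) = (ln(43.23/50.31) + (0.0363−0.0249+0.1983²/2)·1.786) / 0.265011 = (-0.151669 + 0.055476) / 0.265011 = -0.362979
d₂ = d₁ − σ√T = -0.362979 − 0.265011 = -0.627990
e^{−rT} = 0.937225
e^{−qT} = 0.956503
N(d₁) = 0.358310,  N(d₂) = 0.265005
V = S·e^{−qT}·N(d₁) − K·e^{−rT}·N(d₂) = 14.815989 − 12.495471 = 2.320518 (matching the quote); vega is positive throughout, so no other σ reproduces this price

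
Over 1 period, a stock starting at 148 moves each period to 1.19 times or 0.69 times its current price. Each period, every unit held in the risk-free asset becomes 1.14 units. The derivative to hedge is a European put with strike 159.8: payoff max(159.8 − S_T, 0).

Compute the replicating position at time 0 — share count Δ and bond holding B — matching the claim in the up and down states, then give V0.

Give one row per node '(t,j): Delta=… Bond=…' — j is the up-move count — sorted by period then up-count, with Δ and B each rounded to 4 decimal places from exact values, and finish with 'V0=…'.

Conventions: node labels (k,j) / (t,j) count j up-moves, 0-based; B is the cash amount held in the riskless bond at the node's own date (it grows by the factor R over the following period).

(0,0): Delta=-0.7795 Bond=120.4196
V0=5.0596

Risk-neutral probability p* = (R−d)/(u−d) = (1.14−0.69)/(1.19−0.69) = 0.9000.
Expiry values: V(1,0)=57.6800, V(1,1)=0.0000
Node (0,0) S=148.0000: V=(p*·0.0000+(1−p*)·57.6800)/1.14=5.0596; Δ=(0.0000−57.6800)/(176.1200−102.1200)=-0.7795; B=V−Δ·S=120.4196
Check: Δ(0,0)·S0 + B(0,0) = 5.0596 = V0.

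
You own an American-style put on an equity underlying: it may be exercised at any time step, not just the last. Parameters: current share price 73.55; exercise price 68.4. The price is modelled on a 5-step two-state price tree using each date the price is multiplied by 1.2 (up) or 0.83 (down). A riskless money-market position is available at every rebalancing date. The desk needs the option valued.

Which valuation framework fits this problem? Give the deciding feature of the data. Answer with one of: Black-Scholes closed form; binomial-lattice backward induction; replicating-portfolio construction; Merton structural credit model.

Key observation: the put (strike 68.4 on spot 73.55) is American-style on a 5-step discrete price model, so the early-exercise decision at every node requires stepwise backward valuation — a closed form cannot price the exercise right.

framework: binomial-lattice backward induction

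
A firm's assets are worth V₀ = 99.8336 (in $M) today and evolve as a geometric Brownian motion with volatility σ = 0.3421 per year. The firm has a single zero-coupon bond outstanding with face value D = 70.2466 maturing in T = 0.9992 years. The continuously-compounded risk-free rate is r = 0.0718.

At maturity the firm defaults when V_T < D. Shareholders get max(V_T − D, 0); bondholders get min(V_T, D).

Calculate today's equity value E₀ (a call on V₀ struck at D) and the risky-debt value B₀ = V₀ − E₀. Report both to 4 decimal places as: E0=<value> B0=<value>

With assets at 99.8336 and a single debt payment of 70.2466 at 0.9992 years:
d₁ = [ln(V₀/D) + (r + σ²/2)T] / (σ√T)
   = [ln(99.8336/70.2466) + (0.0718 + 0.5·0.3421²)·0.9992] / (0.3421·√0.9992)
   = [0.351493 + 0.130212] / 0.341963 = 1.408646
d₂ = d₁ − σ√T = 1.408646 − 0.341963 = 1.066682
N(d₁) = 0.920530,  N(d₂) = 0.856942,  e^(−rT) = 0.930770
E₀ = V₀·N(d₁) − D·e^(−rT)·N(d₂)
   = 99.8336·0.920530 − 70.2466·0.930770·0.856942 = 35.869965
B₀ = V₀ − E₀ = 99.8336 − 35.869965 = 63.963635

E0=35.8700 B0=63.9636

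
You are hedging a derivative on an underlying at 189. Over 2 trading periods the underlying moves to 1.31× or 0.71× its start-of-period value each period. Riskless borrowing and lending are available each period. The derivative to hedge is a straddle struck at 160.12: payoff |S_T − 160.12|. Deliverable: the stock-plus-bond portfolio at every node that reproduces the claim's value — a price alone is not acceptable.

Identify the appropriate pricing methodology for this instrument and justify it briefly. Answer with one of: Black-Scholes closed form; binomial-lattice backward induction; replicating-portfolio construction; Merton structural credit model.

framework: replicating-portfolio construction

Key observation: the task asks for the hedge itself — share and bond holdings at every node of the 2-period tree on spot 189 with factors 1.31/0.71 — which is exactly what the replicating-portfolio construction produces.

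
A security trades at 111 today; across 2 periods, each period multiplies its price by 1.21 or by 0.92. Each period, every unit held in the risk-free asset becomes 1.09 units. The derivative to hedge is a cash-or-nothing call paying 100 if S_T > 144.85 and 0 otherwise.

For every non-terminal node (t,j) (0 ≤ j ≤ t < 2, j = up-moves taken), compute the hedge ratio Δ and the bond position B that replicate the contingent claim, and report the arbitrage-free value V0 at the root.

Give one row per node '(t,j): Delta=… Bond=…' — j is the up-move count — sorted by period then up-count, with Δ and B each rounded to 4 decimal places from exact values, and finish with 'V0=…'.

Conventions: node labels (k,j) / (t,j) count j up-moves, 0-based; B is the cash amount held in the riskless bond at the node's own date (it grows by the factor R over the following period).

Under the risk-neutral measure, an up-move has probability p* = (R−d)/(u−d) = 0.5862 and values discount at R = 1.09.
Expiry values: V(2,0)=0.0000, V(2,1)=0.0000, V(2,2)=100.0000
Node (1,0) S=102.1200: V=(p*·0.0000+(1−p*)·0.0000)/1.09=0.0000; Δ=(0.0000−0.0000)/(123.5652−93.9504)=0.0000; B=V−Δ·S=0.0000
Node (1,1) S=134.3100: V=(p*·100.0000+(1−p*)·0.0000)/1.09=53.7804; Δ=(100.0000−0.0000)/(162.5151−123.5652)=2.5674; B=V−Δ·S=-291.0471
Node (0,0) S=111.0000: V=(p*·53.7804+(1−p*)·0.0000)/1.09=28.9234; Δ=(53.7804−0.0000)/(134.3100−102.1200)=1.6707; B=V−Δ·S=-156.5265
Sanity check at the root: Δ(0,0)·S0 + B(0,0) reproduces V0 = 28.9234.

(0,0): Delta=1.6707 Bond=-156.5265
(1,0): Delta=0.0000 Bond=0.0000
(1,1): Delta=2.5674 Bond=-291.0471
V0=28.9234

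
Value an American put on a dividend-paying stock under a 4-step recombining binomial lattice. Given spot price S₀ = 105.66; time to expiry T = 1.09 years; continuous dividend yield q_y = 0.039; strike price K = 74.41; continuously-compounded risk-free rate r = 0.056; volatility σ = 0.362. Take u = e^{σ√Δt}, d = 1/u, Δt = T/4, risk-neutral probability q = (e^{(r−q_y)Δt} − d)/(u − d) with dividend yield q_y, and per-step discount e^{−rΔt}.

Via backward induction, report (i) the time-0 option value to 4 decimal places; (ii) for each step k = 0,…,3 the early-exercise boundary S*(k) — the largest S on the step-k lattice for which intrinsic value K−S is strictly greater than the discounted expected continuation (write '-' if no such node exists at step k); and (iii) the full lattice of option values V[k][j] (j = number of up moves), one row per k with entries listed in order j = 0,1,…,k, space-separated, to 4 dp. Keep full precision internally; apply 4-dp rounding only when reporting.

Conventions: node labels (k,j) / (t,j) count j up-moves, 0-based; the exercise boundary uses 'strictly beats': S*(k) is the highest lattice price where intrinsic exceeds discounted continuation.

Δt=0.27250, u=1.20800, d=0.82781, q=0.46511, disc=e^(-rΔt)=0.98486
k=4 terminal: V=max(K-S,0) → 24.7923 2.0041 0.0000 0.0000 0.0000
k=3: j=0 S=59.9384 intr=14.4716 cont=13.9783 V=14.4716[EX]; j=1 S=87.4666 intr=0.0000 cont=1.0558 V=1.0558[hold]; j=2 S=127.6377 intr=0.0000 cont=0.0000 V=0.0000[hold]; j=3 S=186.2584 intr=0.0000 cont=0.0000 V=0.0000[hold]  S*(3)=59.9384
k=2: j=0 S=72.4059 intr=2.0041 cont=8.1071 V=8.1071[hold]; j=1 S=105.6600 intr=0.0000 cont=0.5562 V=0.5562[hold]; j=2 S=154.1869 intr=0.0000 cont=0.0000 V=0.0000[hold]  S*(2)=-
k=1: j=0 S=87.4666 intr=0.0000 cont=4.5255 V=4.5255[hold]; j=1 S=127.6377 intr=0.0000 cont=0.2930 V=0.2930[hold]  S*(1)=-
k=0: j=0 S=105.6600 intr=0.0000 cont=2.5182 V=2.5182[hold]  S*(0)=-

price = 2.5182
boundary = - - - 59.9384
tree:
2.5182
4.5255 0.2930
8.1071 0.5562 0.0000
14.4716 1.0558 0.0000 0.0000
24.7923 2.0041 0.0000 0.0000 0.0000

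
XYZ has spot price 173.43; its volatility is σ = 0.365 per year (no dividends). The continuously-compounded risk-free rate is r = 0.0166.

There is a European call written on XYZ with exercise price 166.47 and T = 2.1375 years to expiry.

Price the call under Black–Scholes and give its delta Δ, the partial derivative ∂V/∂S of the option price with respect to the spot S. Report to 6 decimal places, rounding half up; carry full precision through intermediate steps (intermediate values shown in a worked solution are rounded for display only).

σ√T = 0.365·√2.1375 = 0.533637
d₁ = (ln(S/K) + (r+σ²/2)T) / (σ√T) = (ln(173.43/166.47) + (0.0166+0.365²/2)·2.1375) / 0.533637 = (0.040959 + 0.177867) / 0.533637 = 0.410065
d₂ = d₁ − σ√T = 0.410065 − 0.533637 = -0.123572
e^{−rT} = 0.965140
N(d₁) = 0.659121,  N(d₂) = 0.450827
Call price V = S·N(d₁) − K·e^{−rT}·N(d₂) = 114.311310 − 72.432920 = 41.878390
Δ = N(d₁) = 0.659121

price = 41.878390
Δ = 0.659121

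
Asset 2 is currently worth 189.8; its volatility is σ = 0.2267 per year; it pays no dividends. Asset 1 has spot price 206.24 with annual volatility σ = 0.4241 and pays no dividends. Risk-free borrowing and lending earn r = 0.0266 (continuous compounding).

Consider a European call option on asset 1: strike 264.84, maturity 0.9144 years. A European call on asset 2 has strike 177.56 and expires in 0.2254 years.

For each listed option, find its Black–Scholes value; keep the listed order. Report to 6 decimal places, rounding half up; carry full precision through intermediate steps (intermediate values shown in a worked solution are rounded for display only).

price(asset 1 call K=264.84) = 16.753071
price(asset 2 call K=177.56) = 16.234334

[asset 1 call K=264.84]
σ√T = 0.4241·√0.9144 = 0.405543
d₁ = (ln(S/K) + (r+σ²/2)T) / (σ√T) = (ln(206.24/264.84) + (0.0266+0.4241²/2)·0.9144) / 0.405543 = (-0.250085 + 0.106555) / 0.405543 = -0.353921
d₂ = d₁ − σ√T = -0.353921 − 0.405543 = -0.759463
e^{−rT} = 0.975970
N(d₁) = 0.361699,  N(d₂) = 0.223788
price = S·N(d₁) − K·e^{−rT}·N(d₂) = 74.596826 − 57.843756 = 16.753071
[asset 2 call K=177.56]
σ√T = 0.2267·√0.2254 = 0.107629
d₁ = (ln(S/K) + (r+σ²/2)T) / (σ√T) = (ln(189.8/177.56) + (0.0266+0.2267²/2)·0.2254) / 0.107629 = (0.066662 + 0.011788) / 0.107629 = 0.728893
d₂ = d₁ − σ√T = 0.728893 − 0.107629 = 0.621265
e^{−rT} = 0.994022
N(d₁) = 0.766967,  N(d₂) = 0.732787
price = S·N(d₁) − K·e^{−rT}·N(d₂) = 145.570258 − 129.335924 = 16.234334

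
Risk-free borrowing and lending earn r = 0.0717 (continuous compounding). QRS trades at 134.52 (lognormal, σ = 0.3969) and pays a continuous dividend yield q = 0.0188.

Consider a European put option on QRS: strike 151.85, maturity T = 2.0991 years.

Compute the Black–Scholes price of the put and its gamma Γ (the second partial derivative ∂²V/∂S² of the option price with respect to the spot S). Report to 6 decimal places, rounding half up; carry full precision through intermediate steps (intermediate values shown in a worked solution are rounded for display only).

price = 30.074434
Γ = 0.004780

σ√T = 0.3969·√2.0991 = 0.575039
d₁ = (ln(S/K) + (r−q+σ²/2)T) / (σ√T) = (ln(134.52/151.85) + (0.0717−0.0188+0.3969²/2)·2.0991) / 0.575039 = (-0.121180 + 0.276378) / 0.575039 = 0.269890
d₂ = d₁ − σ√T = 0.269890 − 0.575039 = -0.305150
e^{−rT} = 0.860273
e^{−qT} = 0.961305
N(−d₁) = 0.393623,  N(−d₂) = 0.619874
Put price V = K·e^{−rT}·N(−d₂) − S·e^{−qT}·N(−d₁) = 80.975655 − 50.901221 = 30.074434
φ(d₁) = (1/√(2π))·e^{−d₁²/2} = 0.384674
Γ = e^{−qT}·φ(d₁) / (S·σ·√T) = 0.004780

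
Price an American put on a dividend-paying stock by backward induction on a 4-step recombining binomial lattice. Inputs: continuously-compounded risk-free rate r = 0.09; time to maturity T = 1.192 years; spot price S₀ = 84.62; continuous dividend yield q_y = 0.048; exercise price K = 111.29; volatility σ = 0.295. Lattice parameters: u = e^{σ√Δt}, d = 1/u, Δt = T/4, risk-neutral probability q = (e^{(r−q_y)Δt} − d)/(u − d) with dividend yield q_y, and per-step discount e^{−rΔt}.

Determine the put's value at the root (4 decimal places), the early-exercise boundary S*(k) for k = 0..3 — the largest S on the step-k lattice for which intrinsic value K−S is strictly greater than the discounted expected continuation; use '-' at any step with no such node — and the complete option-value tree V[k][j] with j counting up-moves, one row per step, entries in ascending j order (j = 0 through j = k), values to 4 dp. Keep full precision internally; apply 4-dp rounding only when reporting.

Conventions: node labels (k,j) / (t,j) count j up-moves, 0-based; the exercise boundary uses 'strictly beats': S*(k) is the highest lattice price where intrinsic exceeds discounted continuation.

price = 26.9726
boundary = - 72.0336 84.6200 72.0336
tree:
26.9726
39.2564 16.0978
49.9708 26.6700 6.3506
59.0915 39.2564 13.0142 0.0000
66.8555 49.9708 26.6700 0.0000 0.0000

Δt=0.29800, u=1.17473, d=0.85126, q=0.49876, disc=e^(-rΔt)=0.97354
k=4 terminal: V=max(K-S,0) → 66.8555 49.9708 26.6700 0.0000 0.0000
k=3: j=0 S=52.1985 intr=59.0915 cont=56.8877 V=59.0915[EX]; j=1 S=72.0336 intr=39.2564 cont=37.3344 V=39.2564[EX]; j=2 S=99.4057 intr=11.8843 cont=13.0142 V=13.0142[hold]; j=3 S=137.1790 intr=0.0000 cont=0.0000 V=0.0000[hold]  S*(3)=72.0336
k=2: j=0 S=61.3192 intr=49.9708 cont=47.8965 V=49.9708[EX]; j=1 S=84.6200 intr=26.6700 cont=25.4753 V=26.6700[EX]; j=2 S=116.7749 intr=0.0000 cont=6.3506 V=6.3506[hold]  S*(2)=84.6200
k=1: j=0 S=72.0336 intr=39.2564 cont=37.3344 V=39.2564[EX]; j=1 S=99.4057 intr=11.8843 cont=16.0978 V=16.0978[hold]  S*(1)=72.0336
k=0: j=0 S=84.6200 intr=26.6700 cont=26.9726 V=26.9726[hold]  S*(0)=-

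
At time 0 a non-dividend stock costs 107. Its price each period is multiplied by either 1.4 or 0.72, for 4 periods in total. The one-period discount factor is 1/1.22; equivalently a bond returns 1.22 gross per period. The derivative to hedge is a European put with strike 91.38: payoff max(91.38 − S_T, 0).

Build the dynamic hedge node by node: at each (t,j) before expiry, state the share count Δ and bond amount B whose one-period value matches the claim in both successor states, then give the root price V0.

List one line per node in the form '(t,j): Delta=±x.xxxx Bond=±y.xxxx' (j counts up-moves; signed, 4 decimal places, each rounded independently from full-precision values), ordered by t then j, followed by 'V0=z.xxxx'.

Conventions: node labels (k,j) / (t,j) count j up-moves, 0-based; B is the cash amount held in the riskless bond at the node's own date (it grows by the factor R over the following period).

(0,0): Delta=-0.0453 Bond=5.8598
(1,0): Delta=-0.2015 Bond=19.1801
(1,1): Delta=-0.0164 Bond=2.8177
(2,0): Delta=-0.7229 Bond=52.3252
(2,1): Delta=-0.1049 Bond=12.9865
(2,2): Delta=0.0000 Bond=0.0000
(3,0): Delta=-1.0000 Bond=74.9016
(3,1): Delta=-0.6717 Bond=59.8535
(3,2): Delta=0.0000 Bond=0.0000
(3,3): Delta=0.0000 Bond=0.0000
V0=1.0122

Risk-neutral probability p* = (R−d)/(u−d) = (1.22−0.72)/(1.4−0.72) = 0.7353.
Payoffs at expiry: V(4,0)=62.6250, V(4,1)=35.4674, V(4,2)=0.0000, V(4,3)=0.0000, V(4,4)=0.0000
Node (3,0) S=39.9375: V=(p*·35.4674+(1−p*)·62.6250)/1.22=34.9641; Δ=(35.4674−62.6250)/(55.9126−28.7550)=-1.0000; B=V−Δ·S=74.9016
Node (3,1) S=77.6563: V=(p*·0.0000+(1−p*)·35.4674)/1.22=7.6954; Δ=(0.0000−35.4674)/(108.7188−55.9126)=-0.6717; B=V−Δ·S=59.8535
Node (3,2) S=150.9984: V=(p*·0.0000+(1−p*)·0.0000)/1.22=0.0000; Δ=(0.0000−0.0000)/(211.3978−108.7188)=0.0000; B=V−Δ·S=0.0000
Node (3,3) S=293.6080: V=(p*·0.0000+(1−p*)·0.0000)/1.22=0.0000; Δ=(0.0000−0.0000)/(411.0512−211.3978)=0.0000; B=V−Δ·S=0.0000
Node (2,0) S=55.4688: V=(p*·7.6954+(1−p*)·34.9641)/1.22=12.2243; Δ=(7.6954−34.9641)/(77.6563−39.9375)=-0.7229; B=V−Δ·S=52.3252
Node (2,1) S=107.8560: V=(p*·0.0000+(1−p*)·7.6954)/1.22=1.6697; Δ=(0.0000−7.6954)/(150.9984−77.6563)=-0.1049; B=V−Δ·S=12.9865
Node (2,2) S=209.7200: V=(p*·0.0000+(1−p*)·0.0000)/1.22=0.0000; Δ=(0.0000−0.0000)/(293.6080−150.9984)=0.0000; B=V−Δ·S=0.0000
Node (1,0) S=77.0400: V=(p*·1.6697+(1−p*)·12.2243)/1.22=3.6587; Δ=(1.6697−12.2243)/(107.8560−55.4688)=-0.2015; B=V−Δ·S=19.1801
Node (1,1) S=149.8000: V=(p*·0.0000+(1−p*)·1.6697)/1.22=0.3623; Δ=(0.0000−1.6697)/(209.7200−107.8560)=-0.0164; B=V−Δ·S=2.8177
Node (0,0) S=107.0000: V=(p*·0.3623+(1−p*)·3.6587)/1.22=1.0122; Δ=(0.3623−3.6587)/(149.8000−77.0400)=-0.0453; B=V−Δ·S=5.8598
Sanity check at the root: Δ(0,0)·S0 + B(0,0) reproduces V0 = 1.0122.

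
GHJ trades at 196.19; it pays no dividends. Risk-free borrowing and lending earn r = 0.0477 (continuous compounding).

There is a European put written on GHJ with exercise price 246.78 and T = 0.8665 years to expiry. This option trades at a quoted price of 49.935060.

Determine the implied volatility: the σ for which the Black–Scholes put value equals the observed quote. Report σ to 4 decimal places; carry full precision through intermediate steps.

sigma = 0.3062

At σ = 0.3062 the Black–Scholes value reproduces the quote:
σ√T = 0.3062·√0.8665 = 0.285029
d₁ = (ln(S/K) + (r+σ²/2)T) / (σ√T) = (ln(196.19/246.78) + (0.0477+0.3062²/2)·0.8665) / 0.285029 = (-0.229414 + 0.081953) / 0.285029 = -0.517353
d₂ = d₁ − σ√T = -0.517353 − 0.285029 = -0.802382
e^{−rT} = 0.959510
N(−d₁) = 0.697545,  N(−d₂) = 0.788834
V = K·e^{−rT}·N(−d₂) − S·N(−d₁) = 186.786444 − 136.851384 = 49.935060 (matching the quote); vega is positive throughout, so no other σ reproduces this price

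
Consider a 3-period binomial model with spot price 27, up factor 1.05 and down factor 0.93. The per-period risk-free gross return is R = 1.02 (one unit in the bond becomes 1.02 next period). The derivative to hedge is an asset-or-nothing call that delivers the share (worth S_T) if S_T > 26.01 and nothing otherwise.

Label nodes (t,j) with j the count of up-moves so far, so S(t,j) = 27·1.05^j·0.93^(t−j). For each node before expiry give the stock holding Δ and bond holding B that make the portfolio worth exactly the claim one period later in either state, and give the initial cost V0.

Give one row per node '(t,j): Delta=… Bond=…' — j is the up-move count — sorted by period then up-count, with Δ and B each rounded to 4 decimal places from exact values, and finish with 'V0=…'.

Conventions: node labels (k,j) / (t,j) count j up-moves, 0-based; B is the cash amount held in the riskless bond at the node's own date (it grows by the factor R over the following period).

(0,0): Delta=3.6758 Bond=-75.8155
(1,0): Delta=6.7555 Bond=-154.6635
(1,1): Delta=2.7665 Bond=-51.5545
(2,0): Delta=0.0000 Bond=0.0000
(2,1): Delta=8.7500 Bond=-210.3424
(2,2): Delta=1.0000 Bond=0.0000
V0=23.4310

Since d<R<u, set p* = (R−d)/(u−d) = 0.7500; price each node as the discounted p*-expectation of its children.
Terminal payoffs: V(3,0)=0.0000, V(3,1)=0.0000, V(3,2)=27.6838, V(3,3)=31.2559
  t=2,j=0: stock 23.3523 → up 24.5199 (V=0.0000), down 21.7176 (V=0.0000). Price 0.0000; hedge Δ=0.0000, bond B=0.0000.
  t=2,j=1: stock 26.3655 → up 27.6838 (V=27.6838), down 24.5199 (V=0.0000). Price 20.3557; hedge Δ=8.7500, bond B=-210.3424.
  t=2,j=2: stock 29.7675 → up 31.2559 (V=31.2559), down 27.6838 (V=27.6838). Price 29.7675; hedge Δ=1.0000, bond B=0.0000.
  t=1,j=0: stock 25.1100 → up 26.3655 (V=20.3557), down 23.3523 (V=0.0000). Price 14.9674; hedge Δ=6.7555, bond B=-154.6635.
  t=1,j=1: stock 28.3500 → up 29.7675 (V=29.7675), down 26.3655 (V=20.3557). Price 26.8770; hedge Δ=2.7665, bond B=-51.5545.
  t=0,j=0: stock 27.0000 → up 28.3500 (V=26.8770), down 25.1100 (V=14.9674). Price 23.4310; hedge Δ=3.6758, bond B=-75.8155.
As a check, the time-0 holding Δ(0,0)·S0 + B(0,0) comes to 23.4310 — exactly V0.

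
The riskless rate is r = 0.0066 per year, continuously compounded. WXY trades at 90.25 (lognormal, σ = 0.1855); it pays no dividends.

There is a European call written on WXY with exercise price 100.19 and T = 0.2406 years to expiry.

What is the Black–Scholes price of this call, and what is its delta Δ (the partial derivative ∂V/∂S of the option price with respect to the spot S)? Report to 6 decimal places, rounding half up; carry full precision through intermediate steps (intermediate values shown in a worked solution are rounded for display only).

σ√T = 0.1855·√0.2406 = 0.090990
d₁ = (ln(S/K) + (r+σ²/2)T) / (σ√T) = (ln(90.25/100.19) + (0.0066+0.1855²/2)·0.2406) / 0.090990 = (-0.104485 + 0.005728) / 0.090990 = -1.085369
d₂ = d₁ − σ√T = -1.085369 − 0.090990 = -1.176358
e^{−rT} = 0.998413
N(d₁) = 0.138879,  N(d₂) = 0.119726
Call price V = S·N(d₁) − K·e^{−rT}·N(d₂) = 12.533844 − 11.976298 = 0.557546
Δ = N(d₁) = 0.138879

price = 0.557546
Δ = 0.138879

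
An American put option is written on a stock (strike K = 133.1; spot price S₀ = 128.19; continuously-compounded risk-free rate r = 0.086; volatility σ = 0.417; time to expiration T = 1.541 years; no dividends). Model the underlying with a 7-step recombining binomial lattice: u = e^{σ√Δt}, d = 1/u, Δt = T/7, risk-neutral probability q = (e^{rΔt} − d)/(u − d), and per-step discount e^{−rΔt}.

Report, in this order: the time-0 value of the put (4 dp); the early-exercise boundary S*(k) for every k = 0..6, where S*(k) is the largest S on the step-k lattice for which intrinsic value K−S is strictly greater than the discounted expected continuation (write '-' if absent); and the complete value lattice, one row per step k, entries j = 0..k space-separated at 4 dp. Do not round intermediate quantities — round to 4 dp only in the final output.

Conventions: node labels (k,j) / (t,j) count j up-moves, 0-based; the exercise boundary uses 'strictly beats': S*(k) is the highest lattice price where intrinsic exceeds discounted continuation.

Δt=0.22014  u=1.21611  d=0.82230  q=0.49977  discount=0.98125
step 7 (expiry): payoffs max(K−S,0) = 100.5122 84.9055 61.8245 27.6898 0.0000 0.0000 0.0000 0.0000
step 6: (k=6,j=0): S=39.6302, K−S=93.4698, hold=90.9737 ⇒ V=93.4698 exercise | (k=6,j=1): S=58.6096, K−S=74.4904, hold=71.9942 ⇒ V=74.4904 exercise | (k=6,j=2): S=86.6785, K−S=46.4215, hold=43.9253 ⇒ V=46.4215 exercise | (k=6,j=3): S=128.1900, K−S=4.9100, hold=13.5914 ⇒ V=13.5914 continue | (k=6,j=4): S=189.5819, K−S=0.0000, hold=0.0000 ⇒ V=0.0000 continue | (k=6,j=5): S=280.3752, K−S=0.0000, hold=0.0000 ⇒ V=0.0000 continue | (k=6,j=6): S=414.6507, K−S=0.0000, hold=0.0000 ⇒ V=0.0000 continue  boundary S*=86.6785
step 5: (k=5,j=0): S=48.1945, K−S=84.9055, hold=82.4093 ⇒ V=84.9055 exercise | (k=5,j=1): S=71.2755, K−S=61.8245, hold=59.3284 ⇒ V=61.8245 exercise | (k=5,j=2): S=105.4102, K−S=27.6898, hold=29.4509 ⇒ V=29.4509 continue | (k=5,j=3): S=155.8926, K−S=0.0000, hold=6.6712 ⇒ V=6.6712 continue | (k=5,j=4): S=230.5517, K−S=0.0000, hold=0.0000 ⇒ V=0.0000 continue | (k=5,j=5): S=340.9660, K−S=0.0000, hold=0.0000 ⇒ V=0.0000 continue  boundary S*=71.2755
step 4: (k=4,j=0): S=58.6096, K−S=74.4904, hold=71.9942 ⇒ V=74.4904 exercise | (k=4,j=1): S=86.6785, K−S=46.4215, hold=44.7890 ⇒ V=46.4215 exercise | (k=4,j=2): S=128.1900, K−S=4.9100, hold=17.7274 ⇒ V=17.7274 continue | (k=4,j=3): S=189.5819, K−S=0.0000, hold=3.2745 ⇒ V=3.2745 continue | (k=4,j=4): S=280.3752, K−S=0.0000, hold=0.0000 ⇒ V=0.0000 continue  boundary S*=86.6785
step 3: (k=3,j=0): S=71.2755, K−S=61.8245, hold=59.3284 ⇒ V=61.8245 exercise | (k=3,j=1): S=105.4102, K−S=27.6898, hold=31.4793 ⇒ V=31.4793 continue | (k=3,j=2): S=155.8926, K−S=0.0000, hold=10.3072 ⇒ V=10.3072 continue | (k=3,j=3): S=230.5517, K−S=0.0000, hold=1.6073 ⇒ V=1.6073 continue  boundary S*=71.2755
step 2: (k=2,j=0): S=86.6785, K−S=46.4215, hold=45.7837 ⇒ V=46.4215 exercise | (k=2,j=1): S=128.1900, K−S=4.9100, hold=20.5061 ⇒ V=20.5061 continue | (k=2,j=2): S=189.5819, K−S=0.0000, hold=5.8475 ⇒ V=5.8475 continue  boundary S*=86.6785
step 1: (k=1,j=0): S=105.4102, K−S=27.6898, hold=32.8419 ⇒ V=32.8419 continue | (k=1,j=1): S=155.8926, K−S=0.0000, hold=12.9329 ⇒ V=12.9329 continue  boundary S*=-
step 0: (k=0,j=0): S=128.1900, K−S=4.9100, hold=22.4626 ⇒ V=22.4626 continue  boundary S*=-

price = 22.4626
boundary = - - 86.6785 71.2755 86.6785 71.2755 86.6785
tree:
22.4626
32.8419 12.9329
46.4215 20.5061 5.8475
61.8245 31.4793 10.3072 1.6073
74.4904 46.4215 17.7274 3.2745 0.0000
84.9055 61.8245 29.4509 6.6712 0.0000 0.0000
93.4698 74.4904 46.4215 13.5914 0.0000 0.0000 0.0000
100.5122 84.9055 61.8245 27.6898 0.0000 0.0000 0.0000 0.0000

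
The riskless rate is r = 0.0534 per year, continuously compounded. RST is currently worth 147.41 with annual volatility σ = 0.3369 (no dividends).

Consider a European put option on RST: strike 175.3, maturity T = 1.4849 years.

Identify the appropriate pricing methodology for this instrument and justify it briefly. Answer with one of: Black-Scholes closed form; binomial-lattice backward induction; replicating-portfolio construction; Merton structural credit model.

framework: Black-Scholes closed form

Key observation: a European-exercise option on RST struck at 175.3 — a GBM underlying with constant parameters — admits an analytic price: the data contain no early exercise, no discrete tree, no debt structure.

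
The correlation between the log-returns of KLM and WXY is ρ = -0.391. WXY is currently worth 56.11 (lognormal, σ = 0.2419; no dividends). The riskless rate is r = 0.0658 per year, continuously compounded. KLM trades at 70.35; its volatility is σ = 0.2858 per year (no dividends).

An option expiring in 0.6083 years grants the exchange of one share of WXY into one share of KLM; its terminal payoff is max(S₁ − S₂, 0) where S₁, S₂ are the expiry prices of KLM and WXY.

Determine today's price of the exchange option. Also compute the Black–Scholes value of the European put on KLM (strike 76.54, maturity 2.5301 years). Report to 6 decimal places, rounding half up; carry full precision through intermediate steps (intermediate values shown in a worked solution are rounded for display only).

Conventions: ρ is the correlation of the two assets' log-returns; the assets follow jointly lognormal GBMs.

exchange price = 17.524729
price(KLM put K=76.54) = 9.571052

σ_eff = √(σ₁² + σ₂² − 2ρσ₁σ₂) = √(0.2858² + 0.2419² − 2·-0.391·0.2858·0.2419) = 0.440750
d₁ = (ln(S₁/S₂) + (q₂ − q₁ + σ_eff²/2)T) / (σ_eff√T) = (ln(70.35/56.11) + (0.0 − 0.0 + 0.097130)·0.6083) / 0.343757 = 0.829811
d₂ = d₁ − σ_eff√T = 0.829811 − 0.343757 = 0.486054
N(d₁) = 0.796677,  N(d₂) = 0.686535
V = S₁·e^{−q₁T}·N(d₁) − S₂·e^{−q₂T}·N(d₂) = 56.046230 − 38.521501 = 17.524729
[vanilla: KLM put K=76.54]
σ√T = 0.2858·√2.5301 = 0.454602
d₁ = (ln(S/K) + (r+σ²/2)T) / (σ√T) = (ln(70.35/76.54) + (0.0658+0.2858²/2)·2.5301) / 0.454602 = (-0.084331 + 0.269812) / 0.454602 = 0.408008
d₂ = d₁ − σ√T = 0.408008 − 0.454602 = -0.046593
e^{−rT} = 0.846639
N(−d₁) = 0.341634,  N(−d₂) = 0.518581
price = K·e^{−rT}·N(−d₂) − S·N(−d₁) = 33.604991 − 24.033939 = 9.571052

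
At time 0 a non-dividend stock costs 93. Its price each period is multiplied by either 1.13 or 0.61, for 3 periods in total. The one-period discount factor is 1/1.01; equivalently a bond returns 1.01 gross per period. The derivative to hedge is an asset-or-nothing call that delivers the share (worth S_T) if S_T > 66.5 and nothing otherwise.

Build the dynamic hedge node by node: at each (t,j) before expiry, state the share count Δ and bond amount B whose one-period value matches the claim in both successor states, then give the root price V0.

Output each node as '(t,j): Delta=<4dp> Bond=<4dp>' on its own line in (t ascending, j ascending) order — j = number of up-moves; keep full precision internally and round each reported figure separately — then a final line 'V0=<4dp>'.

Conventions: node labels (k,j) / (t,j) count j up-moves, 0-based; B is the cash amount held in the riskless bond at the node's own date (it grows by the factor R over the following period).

(0,0): Delta=1.2620 Bond=-29.2817
(1,0): Delta=1.8702 Bond=-64.0782
(1,1): Delta=1.1635 Bond=-19.2234
(2,0): Delta=0.0000 Bond=0.0000
(2,1): Delta=2.1731 Bond=-84.1346
(2,2): Delta=1.0000 Bond=0.0000
V0=88.0839

Since d<R<u, set p* = (R−d)/(u−d) = 0.7692; price each node as the discounted p*-expectation of its children.
At maturity the claim pays: V(3,0)=0.0000, V(3,1)=0.0000, V(3,2)=72.4385, V(3,3)=134.1894
(2,0): S=34.6053. Δ = (V_up−V_dn)/(S_up−S_dn) = (0.0000−0.0000)/(39.1040−21.1092) = 0.0000. V = [p*·0.0000 + (1−p*)·0.0000]/1.01 = 0.0000. B = V − Δ·S = 0.0000.
(2,1): S=64.1049. Δ = (V_up−V_dn)/(S_up−S_dn) = (72.4385−0.0000)/(72.4385−39.1040) = 2.1731. V = [p*·72.4385 + (1−p*)·0.0000]/1.01 = 55.1702. B = V − Δ·S = -84.1346.
(2,2): S=118.7517. Δ = (V_up−V_dn)/(S_up−S_dn) = (134.1894−72.4385)/(134.1894−72.4385) = 1.0000. V = [p*·134.1894 + (1−p*)·72.4385]/1.01 = 118.7517. B = V − Δ·S = 0.0000.
(1,0): S=56.7300. Δ = (V_up−V_dn)/(S_up−S_dn) = (55.1702−0.0000)/(64.1049−34.6053) = 1.8702. V = [p*·55.1702 + (1−p*)·0.0000]/1.01 = 42.0185. B = V − Δ·S = -64.0782.
(1,1): S=105.0900. Δ = (V_up−V_dn)/(S_up−S_dn) = (118.7517−55.1702)/(118.7517−64.1049) = 1.1635. V = [p*·118.7517 + (1−p*)·55.1702]/1.01 = 103.0486. B = V − Δ·S = -19.2234.
(0,0): S=93.0000. Δ = (V_up−V_dn)/(S_up−S_dn) = (103.0486−42.0185)/(105.0900−56.7300) = 1.2620. V = [p*·103.0486 + (1−p*)·42.0185]/1.01 = 88.0839. B = V − Δ·S = -29.2817.
Check: Δ(0,0)·S0 + B(0,0) = 88.0839 = V0.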